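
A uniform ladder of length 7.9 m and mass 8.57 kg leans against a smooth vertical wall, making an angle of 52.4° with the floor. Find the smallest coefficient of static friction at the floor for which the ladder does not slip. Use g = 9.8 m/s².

μ_min ≈ 0.385

Choose the foot of the ladder as the axis so the floor normal and friction both act there and drop out.
Ladder weight 8.57×9.8 = 83.99 N acts at 3.95 m along the ladder; its horizontal arm is 3.95·cos52.4° = 2.41 m → τ = 202.4 N·m clockwise.
Wall normal N acts horizontally at the top; its moment arm is the height L sinθ = 7.9·sin52.4° = 6.259 m, counterclockwise.
For rotational equilibrium, N × 6.259 = 202.4, so N = 32.34 N.
ΣFx = 0 ⇒ f = N_wall = 32.34 N. ΣFy = 0 ⇒ N_floor = 83.99 N.
μ_min = f / N_floor = 32.34 / 83.99 = 0.385.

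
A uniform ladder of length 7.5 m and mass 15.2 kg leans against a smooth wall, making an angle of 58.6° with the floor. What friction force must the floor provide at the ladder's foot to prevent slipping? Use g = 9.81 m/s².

f ≈ 45.5 N

About the foot of the ladder:
Ladder weight 15.2×9.81 = 149.1 N acts at 3.75 m along the ladder; its horizontal arm is 3.75·cos58.6° = 1.954 m → τ = 291.3 N·m clockwise.
Wall normal N acts horizontally at the top; its moment arm is the height L sinθ = 7.5·sin58.6° = 6.402 m, counterclockwise.
Στ = 0 ⇒ N × 6.402 = 291.3 ⇒ N = 45.5 N.
ΣFx = 0: friction at the foot balances the wall's push, so f = N_wall = 45.5 N.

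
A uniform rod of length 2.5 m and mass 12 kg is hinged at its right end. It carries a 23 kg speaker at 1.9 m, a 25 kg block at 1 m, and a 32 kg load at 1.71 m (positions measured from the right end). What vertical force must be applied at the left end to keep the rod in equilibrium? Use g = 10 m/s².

About the right end:
Beam weight: 12 × 10 = 120 N down at 1.25 m → arm 1.25 m, τ = 120 × 1.25 = 150 N·m counterclockwise.
Speaker: 23 × 10 = 230 N down at 1.9 m → arm 1.9 m, τ = 230 × 1.9 = 437 N·m counterclockwise.
Block: 25 × 10 = 250 N down at 1 m → arm 1 m, τ = 250 × 1 = 250 N·m counterclockwise.
Load: 32 × 10 = 320 N down at 1.71 m → arm 1.71 m, τ = 320 × 1.71 = 547.2 N·m counterclockwise.
Net moment of the loads = 1384 N·m counterclockwise.
The upward force F acts at the left end, arm 2.5 m, giving F × 2.5 clockwise.
Στ = 0 ⇒ F × 2.5 = 1384 ⇒ F = 1384 / 2.5 = 554 N.

F ≈ 554 N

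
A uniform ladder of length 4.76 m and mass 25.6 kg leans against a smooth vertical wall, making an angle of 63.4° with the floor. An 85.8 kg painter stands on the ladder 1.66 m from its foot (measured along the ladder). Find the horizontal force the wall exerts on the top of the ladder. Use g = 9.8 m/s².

Taking torques about the foot of the ladder:
Ladder weight 25.6×9.8 = 250.9 N acts at 2.38 m along the ladder; its horizontal arm is 2.38·cos63.4° = 1.066 m → τ = 267.5 N·m clockwise.
Painter: 85.8×9.8 = 840.8 N at 1.66 m → arm 0.7433 m → τ = 625 N·m clockwise.
Wall normal N acts horizontally at the top; its moment arm is the height L sinθ = 4.76·sin63.4° = 4.256 m, counterclockwise.
Setting net torque to zero: N × 4.256 = 892.5 → N = 210 N.

N_wall ≈ 210 N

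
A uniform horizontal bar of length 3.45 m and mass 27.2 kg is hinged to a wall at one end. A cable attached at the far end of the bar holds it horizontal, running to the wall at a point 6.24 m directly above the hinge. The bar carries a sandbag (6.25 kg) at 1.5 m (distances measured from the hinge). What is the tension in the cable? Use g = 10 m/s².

T ≈ 186 N

Take moments about the hinge.
Beam weight: 27.2 × 10 = 272 N down at 1.725 m → arm 1.725 m, τ = 272 × 1.725 = 469.2 N·m clockwise.
Sandbag: 6.25 × 10 = 62.5 N down at 1.5 m → arm 1.5 m, τ = 62.5 × 1.5 = 93.75 N·m clockwise.
Total clockwise load moment = 563 N·m.
The cable tension T acts at 3.45 m; only its component perpendicular to the bar, T sinθ, produces torque. sinθ = h/√(h²+d²) = 6.24/√(6.24²+3.45²) = 0.8751.
Στ = 0 ⇒ T × 3.45 × 0.8751 = 563 ⇒ T = 563 / 3.019 = 186 N.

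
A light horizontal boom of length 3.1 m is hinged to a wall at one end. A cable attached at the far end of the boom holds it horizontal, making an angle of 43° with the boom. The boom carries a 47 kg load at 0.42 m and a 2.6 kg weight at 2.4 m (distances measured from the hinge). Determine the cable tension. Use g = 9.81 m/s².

Sum moments about the hinge (the unknown hinge reaction has zero arm there).
Load: 47 × 9.81 = 461.1 N down at 0.42 m → arm 0.42 m, τ = 461.1 × 0.42 = 193.7 N·m clockwise.
Weight: 2.6 × 9.81 = 25.51 N down at 2.4 m → arm 2.4 m, τ = 25.51 × 2.4 = 61.22 N·m clockwise.
Total clockwise load moment = 254.9 N·m.
The cable tension T acts at 3.1 m; only its component perpendicular to the boom, T sinθ, produces torque. sin 43° = 0.682.
Setting net torque to zero: T × 3.1 × 0.682 = 254.9 → T = 254.9 / 2.114 = 121 N.

T ≈ 121 N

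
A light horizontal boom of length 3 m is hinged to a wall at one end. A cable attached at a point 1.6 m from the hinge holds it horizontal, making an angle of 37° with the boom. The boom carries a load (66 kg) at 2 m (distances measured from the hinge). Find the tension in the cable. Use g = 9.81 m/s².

Taking torques about the hinge:
Load: 66 × 9.81 = 647.5 N down at 2 m → arm 2 m, τ = 647.5 × 2 = 1295 N·m clockwise.
Total clockwise load moment = 1295 N·m.
The cable tension T acts at 1.6 m; only its component perpendicular to the boom, T sinθ, produces torque. sin 37° = 0.6018.
Στ = 0 ⇒ T × 1.6 × 0.6018 = 1295 ⇒ T = 1295 / 0.9629 = 1340 N.

T ≈ 1340 N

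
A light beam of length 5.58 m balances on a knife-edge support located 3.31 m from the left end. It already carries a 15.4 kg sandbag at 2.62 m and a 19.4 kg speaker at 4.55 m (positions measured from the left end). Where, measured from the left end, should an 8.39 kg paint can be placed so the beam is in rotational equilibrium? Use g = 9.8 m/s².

Take moments about the knife-edge support (at 3.31 m from the left end).
Sandbag: 15.4 × 9.8 = 150.9 N down at 2.62 m → arm 0.69 m, τ = 150.9 × 0.69 = 104.1 N·m counterclockwise.
Speaker: 19.4 × 9.8 = 190.1 N down at 4.55 m → arm 1.24 m, τ = 190.1 × 1.24 = 235.7 N·m clockwise.
Net moment of existing loads = 131.6 N·m clockwise.
The paint can weighs 8.39 × 9.8 = 82.22 N and must supply an equal counterclockwise moment, so its lever arm about the knife-edge support is 131.6 / 82.22 = 1.6 m.
That puts it at 3.31 − 1.6 = 1.71 m from the left end.

x ≈ 1.71 m from the left end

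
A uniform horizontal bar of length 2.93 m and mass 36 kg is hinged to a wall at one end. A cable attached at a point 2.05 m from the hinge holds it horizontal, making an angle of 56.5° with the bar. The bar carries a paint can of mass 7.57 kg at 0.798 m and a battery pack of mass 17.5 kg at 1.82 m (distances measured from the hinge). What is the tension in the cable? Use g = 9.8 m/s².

T ≈ 520 N

Sum moments about the hinge (the unknown hinge reaction has zero arm there).
Beam weight: 36 × 9.8 = 352.8 N down at 1.465 m → arm 1.465 m, τ = 352.8 × 1.465 = 516.9 N·m clockwise.
Paint can: 7.57 × 9.8 = 74.19 N down at 0.798 m → arm 0.798 m, τ = 74.19 × 0.798 = 59.2 N·m clockwise.
Battery pack: 17.5 × 9.8 = 171.5 N down at 1.82 m → arm 1.82 m, τ = 171.5 × 1.82 = 312.1 N·m clockwise.
Total clockwise load moment = 888.2 N·m.
The cable tension T acts at 2.05 m; only its component perpendicular to the bar, T sinθ, produces torque. sin 56.5° = 0.8339.
Στ = 0 ⇒ T × 2.05 × 0.8339 = 888.2 ⇒ T = 888.2 / 1.709 = 520 N.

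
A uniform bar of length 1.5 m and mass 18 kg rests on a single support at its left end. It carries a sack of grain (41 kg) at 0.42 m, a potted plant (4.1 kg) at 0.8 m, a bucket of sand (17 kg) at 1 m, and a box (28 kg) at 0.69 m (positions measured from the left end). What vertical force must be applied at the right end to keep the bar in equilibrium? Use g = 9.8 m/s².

Choose the left end as the axis so the unknown pivot reaction has zero arm there.
Beam weight: 18 × 9.8 = 176.4 N down at 0.75 m → arm 0.75 m, τ = 176.4 × 0.75 = 132.3 N·m clockwise.
Sack of grain: 41 × 9.8 = 401.8 N down at 0.42 m → arm 0.42 m, τ = 401.8 × 0.42 = 168.8 N·m clockwise.
Potted plant: 4.1 × 9.8 = 40.18 N down at 0.8 m → arm 0.8 m, τ = 40.18 × 0.8 = 32.14 N·m clockwise.
Bucket of sand: 17 × 9.8 = 166.6 N down at 1 m → arm 1 m, τ = 166.6 × 1 = 166.6 N·m clockwise.
Box: 28 × 9.8 = 274.4 N down at 0.69 m → arm 0.69 m, τ = 274.4 × 0.69 = 189.3 N·m clockwise.
Net moment of the loads = 689.1 N·m clockwise.
The upward force F acts at the right end, arm 1.5 m, giving F × 1.5 counterclockwise.
Setting net torque to zero: F × 1.5 = 689.1 → F = 689.1 / 1.5 = 459 N.

F ≈ 459 N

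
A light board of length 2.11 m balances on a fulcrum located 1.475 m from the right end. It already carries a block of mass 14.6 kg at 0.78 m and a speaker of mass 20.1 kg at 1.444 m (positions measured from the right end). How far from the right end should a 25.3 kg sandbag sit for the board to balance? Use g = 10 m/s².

x ≈ 1.9 m from the right end

Take moments about the fulcrum (at 1.475 m from the right end).
Block: 14.6 × 10 = 146 N down at 0.78 m → arm 0.695 m, τ = 146 × 0.695 = 101.5 N·m clockwise.
Speaker: 20.1 × 10 = 201 N down at 1.444 m → arm 0.031 m, τ = 201 × 0.031 = 6.231 N·m clockwise.
Net moment of existing loads = 107.7 N·m clockwise.
The sandbag weighs 25.3 × 10 = 253 N and must supply an equal counterclockwise moment, so its lever arm about the fulcrum is 107.7 / 253 = 0.426 m.
That puts it at 1.475 + 0.426 = 1.9 m from the right end.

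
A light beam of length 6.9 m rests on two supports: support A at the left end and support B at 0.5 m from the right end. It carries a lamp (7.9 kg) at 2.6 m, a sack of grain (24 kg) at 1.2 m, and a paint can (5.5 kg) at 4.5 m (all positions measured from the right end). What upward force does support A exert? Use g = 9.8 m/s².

R_A ≈ 84.8 N

About support B:
Lamp: 7.9 × 9.8 = 77.42 N down at 2.6 m → arm 2.1 m, τ = 77.42 × 2.1 = 162.6 N·m counterclockwise.
Sack of grain: 24 × 9.8 = 235.2 N down at 1.2 m → arm 0.7 m, τ = 235.2 × 0.7 = 164.6 N·m counterclockwise.
Paint can: 5.5 × 9.8 = 53.9 N down at 4.5 m → arm 4 m, τ = 53.9 × 4 = 215.6 N·m counterclockwise.
Net load moment about support B = 542.8 N·m counterclockwise.
Reaction R at support A is upward at 6.9 m, arm 6.4 m → moment R × 6.4 clockwise.
Στ = 0 ⇒ R × 6.4 = 542.8 ⇒ R = 84.8 N.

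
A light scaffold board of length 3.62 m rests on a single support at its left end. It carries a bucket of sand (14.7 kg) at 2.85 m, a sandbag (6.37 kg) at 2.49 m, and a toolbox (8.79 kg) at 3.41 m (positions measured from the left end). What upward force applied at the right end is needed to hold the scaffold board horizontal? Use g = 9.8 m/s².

F ≈ 238 N

Taking torques about the left end:
Bucket of sand: 14.7 × 9.8 = 144.1 N down at 2.85 m → arm 2.85 m, τ = 144.1 × 2.85 = 410.7 N·m clockwise.
Sandbag: 6.37 × 9.8 = 62.43 N down at 2.49 m → arm 2.49 m, τ = 62.43 × 2.49 = 155.5 N·m clockwise.
Toolbox: 8.79 × 9.8 = 86.14 N down at 3.41 m → arm 3.41 m, τ = 86.14 × 3.41 = 293.7 N·m clockwise.
Net moment of the loads = 859.9 N·m clockwise.
The upward force F acts at the right end, arm 3.62 m, giving F × 3.62 counterclockwise.
Setting net torque to zero: F × 3.62 = 859.9 → F = 859.9 / 3.62 = 238 N.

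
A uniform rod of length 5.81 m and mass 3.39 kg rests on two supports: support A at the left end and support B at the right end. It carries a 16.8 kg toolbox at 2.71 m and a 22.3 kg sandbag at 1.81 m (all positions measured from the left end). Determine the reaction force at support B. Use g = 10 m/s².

About support A:
Beam weight: 3.39 × 10 = 33.9 N down at 2.905 m → arm 2.905 m, τ = 33.9 × 2.905 = 98.48 N·m clockwise.
Toolbox: 16.8 × 10 = 168 N down at 2.71 m → arm 2.71 m, τ = 168 × 2.71 = 455.3 N·m clockwise.
Sandbag: 22.3 × 10 = 223 N down at 1.81 m → arm 1.81 m, τ = 223 × 1.81 = 403.6 N·m clockwise.
Net load moment about support A = 957.4 N·m clockwise.
Reaction R at support B is upward at 5.81 m, arm 5.81 m → moment R × 5.81 counterclockwise.
Στ = 0 ⇒ R × 5.81 = 957.4 ⇒ R = 165 N.

R_B ≈ 165 N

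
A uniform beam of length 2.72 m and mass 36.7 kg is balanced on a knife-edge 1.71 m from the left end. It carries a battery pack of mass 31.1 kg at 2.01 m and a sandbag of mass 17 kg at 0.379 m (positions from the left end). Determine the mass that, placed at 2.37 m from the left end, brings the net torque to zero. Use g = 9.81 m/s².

m ≈ 39.6 kg

About the knife-edge (at 1.71 m from the left end):
Beam weight: 36.7 × 9.81 = 360 N down at 1.36 m → arm 0.35 m, τ = 360 × 0.35 = 126 N·m counterclockwise.
Battery pack: 31.1 × 9.81 = 305.1 N down at 2.01 m → arm 0.3 m, τ = 305.1 × 0.3 = 91.53 N·m clockwise.
Sandbag: 17 × 9.81 = 166.8 N down at 0.379 m → arm 1.331 m, τ = 166.8 × 1.331 = 222 N·m counterclockwise.
Net moment of known loads = 256.5 N·m counterclockwise.
An unknown mass m at 2.37 m has arm 0.66 m; its moment is m·g·0.66 clockwise.
Balancing moments: m × 9.81 × 0.66 = 256.5, giving m = 256.5 / (9.81 × 0.66) = 39.6 kg.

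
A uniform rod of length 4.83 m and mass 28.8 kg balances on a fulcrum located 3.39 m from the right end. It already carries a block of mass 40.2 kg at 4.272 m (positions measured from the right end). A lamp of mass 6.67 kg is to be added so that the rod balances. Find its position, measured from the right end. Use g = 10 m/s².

x ≈ 2.28 m from the right end

Sum moments about the fulcrum (at 3.39 m from the right end) (the support reaction has zero arm there).
Beam weight: 28.8 × 10 = 288 N down at 2.415 m → arm 0.975 m, τ = 288 × 0.975 = 280.8 N·m clockwise.
Block: 40.2 × 10 = 402 N down at 4.272 m → arm 0.882 m, τ = 402 × 0.882 = 354.6 N·m counterclockwise.
Net moment of existing loads = 73.8 N·m counterclockwise.
The lamp weighs 6.67 × 10 = 66.7 N and must supply an equal clockwise moment, so its lever arm about the fulcrum is 73.8 / 66.7 = 1.11 m.
That puts it at 3.39 − 1.11 = 2.28 m from the right end.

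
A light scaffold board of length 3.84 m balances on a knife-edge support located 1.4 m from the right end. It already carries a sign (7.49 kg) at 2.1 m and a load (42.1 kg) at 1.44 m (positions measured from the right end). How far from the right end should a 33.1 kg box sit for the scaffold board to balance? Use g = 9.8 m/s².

x ≈ 1.19 m from the right end

Choose the knife-edge support (at 1.4 m from the right end) as the axis so the support reaction has zero arm there.
Sign: 7.49 × 9.8 = 73.4 N down at 2.1 m → arm 0.7 m, τ = 73.4 × 0.7 = 51.38 N·m counterclockwise.
Load: 42.1 × 9.8 = 412.6 N down at 1.44 m → arm 0.04 m, τ = 412.6 × 0.04 = 16.5 N·m counterclockwise.
Net moment of existing loads = 67.88 N·m counterclockwise.
The box weighs 33.1 × 9.8 = 324.4 N and must supply an equal clockwise moment, so its lever arm about the knife-edge support is 67.88 / 324.4 = 0.209 m.
That puts it at 1.4 − 0.209 = 1.19 m from the right end.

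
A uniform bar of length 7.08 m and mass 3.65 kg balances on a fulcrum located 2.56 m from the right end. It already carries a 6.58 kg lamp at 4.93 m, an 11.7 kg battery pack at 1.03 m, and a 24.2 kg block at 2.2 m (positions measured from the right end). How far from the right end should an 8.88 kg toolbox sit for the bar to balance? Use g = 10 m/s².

Take moments about the fulcrum (at 2.56 m from the right end).
Beam weight: 3.65 × 10 = 36.5 N down at 3.54 m → arm 0.98 m, τ = 36.5 × 0.98 = 35.77 N·m counterclockwise.
Lamp: 6.58 × 10 = 65.8 N down at 4.93 m → arm 2.37 m, τ = 65.8 × 2.37 = 155.9 N·m counterclockwise.
Battery pack: 11.7 × 10 = 117 N down at 1.03 m → arm 1.53 m, τ = 117 × 1.53 = 179 N·m clockwise.
Block: 24.2 × 10 = 242 N down at 2.2 m → arm 0.36 m, τ = 242 × 0.36 = 87.12 N·m clockwise.
Net moment of existing loads = 74.45 N·m clockwise.
The toolbox weighs 8.88 × 10 = 88.8 N and must supply an equal counterclockwise moment, so its lever arm about the fulcrum is 74.45 / 88.8 = 0.838 m.
That puts it at 2.56 + 0.838 = 3.4 m from the right end.

x ≈ 3.4 m from the right end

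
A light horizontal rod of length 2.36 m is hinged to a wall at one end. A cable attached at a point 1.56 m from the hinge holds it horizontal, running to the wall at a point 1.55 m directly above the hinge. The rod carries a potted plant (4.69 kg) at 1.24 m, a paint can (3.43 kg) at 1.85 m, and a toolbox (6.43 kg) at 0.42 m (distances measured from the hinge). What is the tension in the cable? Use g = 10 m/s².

T ≈ 135 N

Sum moments about the hinge (the unknown hinge reaction has zero arm there).
Potted plant: 4.69 × 10 = 46.9 N down at 1.24 m → arm 1.24 m, τ = 46.9 × 1.24 = 58.16 N·m clockwise.
Paint can: 3.43 × 10 = 34.3 N down at 1.85 m → arm 1.85 m, τ = 34.3 × 1.85 = 63.45 N·m clockwise.
Toolbox: 6.43 × 10 = 64.3 N down at 0.42 m → arm 0.42 m, τ = 64.3 × 0.42 = 27.01 N·m clockwise.
Total clockwise load moment = 148.6 N·m.
The cable tension T acts at 1.56 m; only its component perpendicular to the rod, T sinθ, produces torque. sinθ = h/√(h²+d²) = 1.55/√(1.55²+1.56²) = 0.7048.
Στ = 0 ⇒ T × 1.56 × 0.7048 = 148.6 ⇒ T = 148.6 / 1.099 = 135 N.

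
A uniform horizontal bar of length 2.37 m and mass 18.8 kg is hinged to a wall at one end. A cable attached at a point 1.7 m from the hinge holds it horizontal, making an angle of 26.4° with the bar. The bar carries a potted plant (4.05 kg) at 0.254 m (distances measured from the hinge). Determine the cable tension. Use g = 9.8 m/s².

Choose the hinge as the axis so the unknown hinge reaction has zero arm there.
Beam weight: 18.8 × 9.8 = 184.2 N down at 1.185 m → arm 1.185 m, τ = 184.2 × 1.185 = 218.3 N·m clockwise.
Potted plant: 4.05 × 9.8 = 39.69 N down at 0.254 m → arm 0.254 m, τ = 39.69 × 0.254 = 10.08 N·m clockwise.
Total clockwise load moment = 228.4 N·m.
The cable tension T acts at 1.7 m; only its component perpendicular to the bar, T sinθ, produces torque. sin 26.4° = 0.4446.
Στ = 0 ⇒ T × 1.7 × 0.4446 = 228.4 ⇒ T = 228.4 / 0.7558 = 302 N.

T ≈ 302 N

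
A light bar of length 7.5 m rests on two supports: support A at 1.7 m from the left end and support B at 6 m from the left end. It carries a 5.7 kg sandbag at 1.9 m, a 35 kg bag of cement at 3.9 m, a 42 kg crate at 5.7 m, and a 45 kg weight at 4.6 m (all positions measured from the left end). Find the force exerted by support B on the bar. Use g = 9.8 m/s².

About support A:
Sandbag: 5.7 × 9.8 = 55.86 N down at 1.9 m → arm 0.2 m, τ = 55.86 × 0.2 = 11.17 N·m clockwise.
Bag of cement: 35 × 9.8 = 343 N down at 3.9 m → arm 2.2 m, τ = 343 × 2.2 = 754.6 N·m clockwise.
Crate: 42 × 9.8 = 411.6 N down at 5.7 m → arm 4 m, τ = 411.6 × 4 = 1646 N·m clockwise.
Weight: 45 × 9.8 = 441 N down at 4.6 m → arm 2.9 m, τ = 441 × 2.9 = 1279 N·m clockwise.
Net load moment about support A = 3691 N·m clockwise.
Reaction R at support B is upward at 6 m, arm 4.3 m → moment R × 4.3 counterclockwise.
For rotational equilibrium, R × 4.3 = 3691, so R = 858 N.

R_B ≈ 858 N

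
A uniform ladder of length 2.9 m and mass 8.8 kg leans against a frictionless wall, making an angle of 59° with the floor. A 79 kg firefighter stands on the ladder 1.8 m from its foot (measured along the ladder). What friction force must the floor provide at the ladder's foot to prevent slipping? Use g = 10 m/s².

Choose the foot of the ladder as the axis so the floor normal and friction both act there and drop out.
Ladder weight 8.8×10 = 88 N acts at 1.45 m along the ladder; its horizontal arm is 1.45·cos59° = 0.7468 m → τ = 65.72 N·m clockwise.
Firefighter: 79×10 = 790 N at 1.8 m → arm 0.9271 m → τ = 732.4 N·m clockwise.
Wall normal N acts horizontally at the top; its moment arm is the height L sinθ = 2.9·sin59° = 2.486 m, counterclockwise.
For rotational equilibrium, N × 2.486 = 798.1, so N = 321 N.
ΣFx = 0: friction at the foot balances the wall's push, so f = N_wall = 321 N.

f ≈ 321 N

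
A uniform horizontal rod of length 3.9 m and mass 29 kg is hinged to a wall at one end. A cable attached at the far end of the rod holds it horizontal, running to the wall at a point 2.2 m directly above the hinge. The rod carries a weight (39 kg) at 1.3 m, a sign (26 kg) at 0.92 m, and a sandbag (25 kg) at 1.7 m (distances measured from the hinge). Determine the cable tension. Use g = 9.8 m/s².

Sum moments about the hinge (the unknown hinge reaction has zero arm there).
Beam weight: 29 × 9.8 = 284.2 N down at 1.95 m → arm 1.95 m, τ = 284.2 × 1.95 = 554.2 N·m clockwise.
Weight: 39 × 9.8 = 382.2 N down at 1.3 m → arm 1.3 m, τ = 382.2 × 1.3 = 496.9 N·m clockwise.
Sign: 26 × 9.8 = 254.8 N down at 0.92 m → arm 0.92 m, τ = 254.8 × 0.92 = 234.4 N·m clockwise.
Sandbag: 25 × 9.8 = 245 N down at 1.7 m → arm 1.7 m, τ = 245 × 1.7 = 416.5 N·m clockwise.
Total clockwise load moment = 1702 N·m.
The cable tension T acts at 3.9 m; only its component perpendicular to the rod, T sinθ, produces torque. sinθ = h/√(h²+d²) = 2.2/√(2.2²+3.9²) = 0.4913.
For rotational equilibrium, T × 3.9 × 0.4913 = 1702, so T = 1702 / 1.916 = 888 N.

T ≈ 888 N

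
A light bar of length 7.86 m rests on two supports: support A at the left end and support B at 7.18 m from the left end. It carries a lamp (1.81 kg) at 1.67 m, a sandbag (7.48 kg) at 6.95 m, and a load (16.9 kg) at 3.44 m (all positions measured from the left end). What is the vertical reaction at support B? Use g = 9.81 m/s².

Taking torques about support A:
Lamp: 1.81 × 9.81 = 17.76 N down at 1.67 m → arm 1.67 m, τ = 17.76 × 1.67 = 29.66 N·m clockwise.
Sandbag: 7.48 × 9.81 = 73.38 N down at 6.95 m → arm 6.95 m, τ = 73.38 × 6.95 = 510 N·m clockwise.
Load: 16.9 × 9.81 = 165.8 N down at 3.44 m → arm 3.44 m, τ = 165.8 × 3.44 = 570.4 N·m clockwise.
Net load moment about support A = 1110 N·m clockwise.
Reaction R at support B is upward at 7.18 m, arm 7.18 m → moment R × 7.18 counterclockwise.
Στ = 0 ⇒ R × 7.18 = 1110 ⇒ R = 155 N.

R_B ≈ 155 N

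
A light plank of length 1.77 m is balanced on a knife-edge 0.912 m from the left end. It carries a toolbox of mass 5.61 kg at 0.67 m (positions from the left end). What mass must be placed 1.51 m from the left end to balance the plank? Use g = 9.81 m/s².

Taking torques about the knife-edge (at 0.912 m from the left end):
Toolbox: 5.61 × 9.81 = 55.03 N down at 0.67 m → arm 0.242 m, τ = 55.03 × 0.242 = 13.32 N·m counterclockwise.
Net moment of known loads = 13.32 N·m counterclockwise.
An unknown mass m at 1.51 m has arm 0.598 m; its moment is m·g·0.598 clockwise.
Στ = 0 ⇒ m × 9.81 × 0.598 = 13.32 ⇒ m = 13.32 / (9.81 × 0.598) = 2.27 kg.

m ≈ 2.27 kg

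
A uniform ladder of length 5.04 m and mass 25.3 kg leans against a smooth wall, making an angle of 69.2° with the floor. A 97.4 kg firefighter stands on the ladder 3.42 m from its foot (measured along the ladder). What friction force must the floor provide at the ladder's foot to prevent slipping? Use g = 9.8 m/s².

f ≈ 293 N

Take moments about the foot of the ladder.
Ladder weight 25.3×9.8 = 247.9 N acts at 2.52 m along the ladder; its horizontal arm is 2.52·cos69.2° = 0.8949 m → τ = 221.8 N·m clockwise.
Firefighter: 97.4×9.8 = 954.5 N at 3.42 m → arm 1.214 m → τ = 1159 N·m clockwise.
Wall normal N acts horizontally at the top; its moment arm is the height L sinθ = 5.04·sin69.2° = 4.712 m, counterclockwise.
Setting net torque to zero: N × 4.712 = 1381 → N = 293 N.
ΣFx = 0: friction at the foot balances the wall's push, so f = N_wall = 293 N.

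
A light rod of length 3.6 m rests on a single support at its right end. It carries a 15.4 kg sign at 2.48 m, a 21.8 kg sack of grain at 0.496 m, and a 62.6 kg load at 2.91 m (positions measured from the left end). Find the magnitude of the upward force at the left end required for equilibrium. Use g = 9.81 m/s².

F ≈ 349 N

Sum moments about the right end (the unknown pivot reaction has zero arm there).
Sign: 15.4 × 9.81 = 151.1 N down at 2.48 m → arm 1.12 m, τ = 151.1 × 1.12 = 169.2 N·m counterclockwise.
Sack of grain: 21.8 × 9.81 = 213.9 N down at 0.496 m → arm 3.104 m, τ = 213.9 × 3.104 = 663.9 N·m counterclockwise.
Load: 62.6 × 9.81 = 614.1 N down at 2.91 m → arm 0.69 m, τ = 614.1 × 0.69 = 423.7 N·m counterclockwise.
Net moment of the loads = 1257 N·m counterclockwise.
The upward force F acts at the left end, arm 3.6 m, giving F × 3.6 clockwise.
Balancing moments: F × 3.6 = 1257, giving F = 1257 / 3.6 = 349 N.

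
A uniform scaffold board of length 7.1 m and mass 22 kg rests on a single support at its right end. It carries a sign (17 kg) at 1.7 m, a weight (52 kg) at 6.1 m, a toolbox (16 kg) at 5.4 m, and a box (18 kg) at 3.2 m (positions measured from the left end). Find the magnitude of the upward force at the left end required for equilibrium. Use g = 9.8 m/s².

About the right end:
Beam weight: 22 × 9.8 = 215.6 N down at 3.55 m → arm 3.55 m, τ = 215.6 × 3.55 = 765.4 N·m counterclockwise.
Sign: 17 × 9.8 = 166.6 N down at 1.7 m → arm 5.4 m, τ = 166.6 × 5.4 = 899.6 N·m counterclockwise.
Weight: 52 × 9.8 = 509.6 N down at 6.1 m → arm 1 m, τ = 509.6 × 1 = 509.6 N·m counterclockwise.
Toolbox: 16 × 9.8 = 156.8 N down at 5.4 m → arm 1.7 m, τ = 156.8 × 1.7 = 266.6 N·m counterclockwise.
Box: 18 × 9.8 = 176.4 N down at 3.2 m → arm 3.9 m, τ = 176.4 × 3.9 = 688 N·m counterclockwise.
Net moment of the loads = 3129 N·m counterclockwise.
The upward force F acts at the left end, arm 7.1 m, giving F × 7.1 clockwise.
For rotational equilibrium, F × 7.1 = 3129, so F = 3129 / 7.1 = 441 N.

F ≈ 441 N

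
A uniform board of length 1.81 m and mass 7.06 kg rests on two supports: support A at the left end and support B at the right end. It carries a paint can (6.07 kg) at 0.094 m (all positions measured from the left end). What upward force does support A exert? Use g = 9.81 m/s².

R_A ≈ 91.1 N

Sum moments about support B (its reaction then has zero moment arm).
Beam weight: 7.06 × 9.81 = 69.26 N down at 0.905 m → arm 0.905 m, τ = 69.26 × 0.905 = 62.68 N·m counterclockwise.
Paint can: 6.07 × 9.81 = 59.55 N down at 0.094 m → arm 1.716 m, τ = 59.55 × 1.716 = 102.2 N·m counterclockwise.
Net load moment about support B = 164.9 N·m counterclockwise.
Reaction R at support A is upward at 0 m, arm 1.81 m → moment R × 1.81 clockwise.
Balancing moments: R × 1.81 = 164.9, giving R = 91.1 N.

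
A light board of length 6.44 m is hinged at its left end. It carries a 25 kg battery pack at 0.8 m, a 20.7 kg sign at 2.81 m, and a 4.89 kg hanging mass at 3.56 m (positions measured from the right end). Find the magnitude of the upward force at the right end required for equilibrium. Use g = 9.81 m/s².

F ≈ 351 N

Sum moments about the left end (the unknown pivot reaction has zero arm there).
Battery pack: 25 × 9.81 = 245.2 N down at 0.8 m → arm 5.64 m, τ = 245.2 × 5.64 = 1383 N·m clockwise.
Sign: 20.7 × 9.81 = 203.1 N down at 2.81 m → arm 3.63 m, τ = 203.1 × 3.63 = 737.3 N·m clockwise.
Hanging mass: 4.89 × 9.81 = 47.97 N down at 3.56 m → arm 2.88 m, τ = 47.97 × 2.88 = 138.2 N·m clockwise.
Net moment of the loads = 2258 N·m clockwise.
The upward force F acts at the right end, arm 6.44 m, giving F × 6.44 counterclockwise.
Στ = 0 ⇒ F × 6.44 = 2258 ⇒ F = 2258 / 6.44 = 351 N.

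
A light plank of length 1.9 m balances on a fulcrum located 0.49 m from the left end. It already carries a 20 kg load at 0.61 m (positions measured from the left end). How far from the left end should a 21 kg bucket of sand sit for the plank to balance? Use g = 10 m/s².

x ≈ 0.376 m from the left end

Sum moments about the fulcrum (at 0.49 m from the left end) (the support reaction has zero arm there).
Load: 20 × 10 = 200 N down at 0.61 m → arm 0.12 m, τ = 200 × 0.12 = 24 N·m clockwise.
Net moment of existing loads = 24 N·m clockwise.
The bucket of sand weighs 21 × 10 = 210 N and must supply an equal counterclockwise moment, so its lever arm about the fulcrum is 24 / 210 = 0.114 m.
That puts it at 0.49 − 0.114 = 0.376 m from the left end.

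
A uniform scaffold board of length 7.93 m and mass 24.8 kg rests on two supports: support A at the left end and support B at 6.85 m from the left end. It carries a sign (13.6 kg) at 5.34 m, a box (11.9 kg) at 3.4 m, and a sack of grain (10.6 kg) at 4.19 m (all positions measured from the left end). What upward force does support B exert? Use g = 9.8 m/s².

R_B ≈ 366 N

Take moments about support A.
Beam weight: 24.8 × 9.8 = 243 N down at 3.965 m → arm 3.965 m, τ = 243 × 3.965 = 963.5 N·m clockwise.
Sign: 13.6 × 9.8 = 133.3 N down at 5.34 m → arm 5.34 m, τ = 133.3 × 5.34 = 711.8 N·m clockwise.
Box: 11.9 × 9.8 = 116.6 N down at 3.4 m → arm 3.4 m, τ = 116.6 × 3.4 = 396.4 N·m clockwise.
Sack of grain: 10.6 × 9.8 = 103.9 N down at 4.19 m → arm 4.19 m, τ = 103.9 × 4.19 = 435.3 N·m clockwise.
Net load moment about support A = 2507 N·m clockwise.
Reaction R at support B is upward at 6.85 m, arm 6.85 m → moment R × 6.85 counterclockwise.
Setting net torque to zero: R × 6.85 = 2507 → R = 366 N.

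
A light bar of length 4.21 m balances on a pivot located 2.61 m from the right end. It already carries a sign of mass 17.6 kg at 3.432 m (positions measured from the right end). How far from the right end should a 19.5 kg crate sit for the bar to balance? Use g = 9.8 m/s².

About the pivot (at 2.61 m from the right end):
Sign: 17.6 × 9.8 = 172.5 N down at 3.432 m → arm 0.822 m, τ = 172.5 × 0.822 = 141.8 N·m counterclockwise.
Net moment of existing loads = 141.8 N·m counterclockwise.
The crate weighs 19.5 × 9.8 = 191.1 N and must supply an equal clockwise moment, so its lever arm about the pivot is 141.8 / 191.1 = 0.742 m.
That puts it at 2.61 − 0.742 = 1.87 m from the right end.

x ≈ 1.87 m from the right end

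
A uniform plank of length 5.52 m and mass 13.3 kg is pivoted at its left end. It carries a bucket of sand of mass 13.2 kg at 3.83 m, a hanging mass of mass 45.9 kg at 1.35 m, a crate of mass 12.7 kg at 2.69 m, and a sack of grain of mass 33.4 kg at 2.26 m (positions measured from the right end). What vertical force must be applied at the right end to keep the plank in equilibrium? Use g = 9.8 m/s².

F ≈ 702 N

Taking torques about the left end:
Beam weight: 13.3 × 9.8 = 130.3 N down at 2.76 m → arm 2.76 m, τ = 130.3 × 2.76 = 359.6 N·m clockwise.
Bucket of sand: 13.2 × 9.8 = 129.4 N down at 3.83 m → arm 1.69 m, τ = 129.4 × 1.69 = 218.7 N·m clockwise.
Hanging mass: 45.9 × 9.8 = 449.8 N down at 1.35 m → arm 4.17 m, τ = 449.8 × 4.17 = 1876 N·m clockwise.
Crate: 12.7 × 9.8 = 124.5 N down at 2.69 m → arm 2.83 m, τ = 124.5 × 2.83 = 352.3 N·m clockwise.
Sack of grain: 33.4 × 9.8 = 327.3 N down at 2.26 m → arm 3.26 m, τ = 327.3 × 3.26 = 1067 N·m clockwise.
Net moment of the loads = 3874 N·m clockwise.
The upward force F acts at the right end, arm 5.52 m, giving F × 5.52 counterclockwise.
Setting net torque to zero: F × 5.52 = 3874 → F = 3874 / 5.52 = 702 N.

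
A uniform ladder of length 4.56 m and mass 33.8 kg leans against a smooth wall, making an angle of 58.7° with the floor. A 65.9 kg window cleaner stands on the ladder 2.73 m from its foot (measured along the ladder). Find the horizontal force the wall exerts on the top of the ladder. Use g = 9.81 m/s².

N_wall ≈ 336 N

About the foot of the ladder:
Ladder weight 33.8×9.81 = 331.6 N acts at 2.28 m along the ladder; its horizontal arm is 2.28·cos58.7° = 1.185 m → τ = 392.9 N·m clockwise.
Window cleaner: 65.9×9.81 = 646.5 N at 2.73 m → arm 1.418 m → τ = 916.7 N·m clockwise.
Wall normal N acts horizontally at the top; its moment arm is the height L sinθ = 4.56·sin58.7° = 3.896 m, counterclockwise.
For rotational equilibrium, N × 3.896 = 1310, so N = 336 N.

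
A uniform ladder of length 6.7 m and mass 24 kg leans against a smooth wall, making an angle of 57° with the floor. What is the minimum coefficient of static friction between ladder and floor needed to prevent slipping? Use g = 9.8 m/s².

Taking torques about the foot of the ladder:
Ladder weight 24×9.8 = 235.2 N acts at 3.35 m along the ladder; its horizontal arm is 3.35·cos57° = 1.825 m → τ = 429.2 N·m clockwise.
Wall normal N acts horizontally at the top; its moment arm is the height L sinθ = 6.7·sin57° = 5.619 m, counterclockwise.
For rotational equilibrium, N × 5.619 = 429.2, so N = 76.38 N.
ΣFx = 0 ⇒ f = N_wall = 76.38 N. ΣFy = 0 ⇒ N_floor = 235.2 N.
μ_min = f / N_floor = 76.38 / 235.2 = 0.325.

μ_min ≈ 0.325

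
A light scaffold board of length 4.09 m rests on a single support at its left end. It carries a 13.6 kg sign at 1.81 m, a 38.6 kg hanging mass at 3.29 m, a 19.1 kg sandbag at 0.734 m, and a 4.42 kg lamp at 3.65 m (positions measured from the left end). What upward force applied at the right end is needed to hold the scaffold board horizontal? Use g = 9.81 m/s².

F ≈ 436 N

Choose the left end as the axis so the unknown pivot reaction has zero arm there.
Sign: 13.6 × 9.81 = 133.4 N down at 1.81 m → arm 1.81 m, τ = 133.4 × 1.81 = 241.5 N·m clockwise.
Hanging mass: 38.6 × 9.81 = 378.7 N down at 3.29 m → arm 3.29 m, τ = 378.7 × 3.29 = 1246 N·m clockwise.
Sandbag: 19.1 × 9.81 = 187.4 N down at 0.734 m → arm 0.734 m, τ = 187.4 × 0.734 = 137.6 N·m clockwise.
Lamp: 4.42 × 9.81 = 43.36 N down at 3.65 m → arm 3.65 m, τ = 43.36 × 3.65 = 158.3 N·m clockwise.
Net moment of the loads = 1783 N·m clockwise.
The upward force F acts at the right end, arm 4.09 m, giving F × 4.09 counterclockwise.
Στ = 0 ⇒ F × 4.09 = 1783 ⇒ F = 1783 / 4.09 = 436 N.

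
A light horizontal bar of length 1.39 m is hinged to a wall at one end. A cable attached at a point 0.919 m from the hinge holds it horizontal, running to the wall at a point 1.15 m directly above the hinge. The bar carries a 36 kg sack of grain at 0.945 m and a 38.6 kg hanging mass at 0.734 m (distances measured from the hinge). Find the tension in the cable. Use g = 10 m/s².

Taking torques about the hinge:
Sack of grain: 36 × 10 = 360 N down at 0.945 m → arm 0.945 m, τ = 360 × 0.945 = 340.2 N·m clockwise.
Hanging mass: 38.6 × 10 = 386 N down at 0.734 m → arm 0.734 m, τ = 386 × 0.734 = 283.3 N·m clockwise.
Total clockwise load moment = 623.5 N·m.
The cable tension T acts at 0.919 m; only its component perpendicular to the bar, T sinθ, produces torque. sinθ = h/√(h²+d²) = 1.15/√(1.15²+0.919²) = 0.7812.
Balancing moments: T × 0.919 × 0.7812 = 623.5, giving T = 623.5 / 0.7179 = 869 N.

T ≈ 869 N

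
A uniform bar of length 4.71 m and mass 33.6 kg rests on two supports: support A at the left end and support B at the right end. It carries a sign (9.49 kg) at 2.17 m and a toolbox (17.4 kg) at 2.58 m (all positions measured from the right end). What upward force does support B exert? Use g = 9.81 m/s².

Taking torques about support A:
Beam weight: 33.6 × 9.81 = 329.6 N down at 2.355 m → arm 2.355 m, τ = 329.6 × 2.355 = 776.2 N·m clockwise.
Sign: 9.49 × 9.81 = 93.1 N down at 2.17 m → arm 2.54 m, τ = 93.1 × 2.54 = 236.5 N·m clockwise.
Toolbox: 17.4 × 9.81 = 170.7 N down at 2.58 m → arm 2.13 m, τ = 170.7 × 2.13 = 363.6 N·m clockwise.
Net load moment about support A = 1376 N·m clockwise.
Reaction R at support B is upward at 0 m, arm 4.71 m → moment R × 4.71 counterclockwise.
Στ = 0 ⇒ R × 4.71 = 1376 ⇒ R = 292 N.

R_B ≈ 292 N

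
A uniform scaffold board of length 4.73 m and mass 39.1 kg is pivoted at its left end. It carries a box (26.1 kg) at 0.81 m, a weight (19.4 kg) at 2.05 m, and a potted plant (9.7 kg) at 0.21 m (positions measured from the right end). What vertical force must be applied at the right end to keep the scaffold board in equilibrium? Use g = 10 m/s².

F ≈ 614 N

About the left end:
Beam weight: 39.1 × 10 = 391 N down at 2.365 m → arm 2.365 m, τ = 391 × 2.365 = 924.7 N·m clockwise.
Box: 26.1 × 10 = 261 N down at 0.81 m → arm 3.92 m, τ = 261 × 3.92 = 1023 N·m clockwise.
Weight: 19.4 × 10 = 194 N down at 2.05 m → arm 2.68 m, τ = 194 × 2.68 = 519.9 N·m clockwise.
Potted plant: 9.7 × 10 = 97 N down at 0.21 m → arm 4.52 m, τ = 97 × 4.52 = 438.4 N·m clockwise.
Net moment of the loads = 2906 N·m clockwise.
The upward force F acts at the right end, arm 4.73 m, giving F × 4.73 counterclockwise.
Στ = 0 ⇒ F × 4.73 = 2906 ⇒ F = 2906 / 4.73 = 614 N.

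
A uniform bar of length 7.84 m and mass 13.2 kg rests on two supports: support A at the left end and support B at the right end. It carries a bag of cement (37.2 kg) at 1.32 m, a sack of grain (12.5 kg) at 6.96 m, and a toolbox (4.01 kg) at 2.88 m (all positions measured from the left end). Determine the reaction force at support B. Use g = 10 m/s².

Take moments about support A.
Beam weight: 13.2 × 10 = 132 N down at 3.92 m → arm 3.92 m, τ = 132 × 3.92 = 517.4 N·m clockwise.
Bag of cement: 37.2 × 10 = 372 N down at 1.32 m → arm 1.32 m, τ = 372 × 1.32 = 491 N·m clockwise.
Sack of grain: 12.5 × 10 = 125 N down at 6.96 m → arm 6.96 m, τ = 125 × 6.96 = 870 N·m clockwise.
Toolbox: 4.01 × 10 = 40.1 N down at 2.88 m → arm 2.88 m, τ = 40.1 × 2.88 = 115.5 N·m clockwise.
Net load moment about support A = 1994 N·m clockwise.
Reaction R at support B is upward at 7.84 m, arm 7.84 m → moment R × 7.84 counterclockwise.
Setting net torque to zero: R × 7.84 = 1994 → R = 254 N.

R_B ≈ 254 N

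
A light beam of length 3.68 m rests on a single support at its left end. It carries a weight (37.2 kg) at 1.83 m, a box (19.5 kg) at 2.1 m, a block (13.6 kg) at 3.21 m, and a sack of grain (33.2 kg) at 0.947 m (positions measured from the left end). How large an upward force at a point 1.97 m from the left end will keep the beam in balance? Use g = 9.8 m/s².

About the left end:
Weight: 37.2 × 9.8 = 364.6 N down at 1.83 m → arm 1.83 m, τ = 364.6 × 1.83 = 667.2 N·m clockwise.
Box: 19.5 × 9.8 = 191.1 N down at 2.1 m → arm 2.1 m, τ = 191.1 × 2.1 = 401.3 N·m clockwise.
Block: 13.6 × 9.8 = 133.3 N down at 3.21 m → arm 3.21 m, τ = 133.3 × 3.21 = 427.9 N·m clockwise.
Sack of grain: 33.2 × 9.8 = 325.4 N down at 0.947 m → arm 0.947 m, τ = 325.4 × 0.947 = 308.2 N·m clockwise.
Net moment of the loads = 1805 N·m clockwise.
The upward force F acts at a point 1.97 m from the left end, arm 1.97 m, giving F × 1.97 counterclockwise.
Στ = 0 ⇒ F × 1.97 = 1805 ⇒ F = 1805 / 1.97 = 916 N.

F ≈ 916 N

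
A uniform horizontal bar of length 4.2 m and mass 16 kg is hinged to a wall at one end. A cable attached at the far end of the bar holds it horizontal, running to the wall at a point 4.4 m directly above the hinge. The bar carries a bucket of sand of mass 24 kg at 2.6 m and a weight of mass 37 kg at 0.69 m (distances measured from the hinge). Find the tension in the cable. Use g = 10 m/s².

T ≈ 400 N

About the hinge:
Beam weight: 16 × 10 = 160 N down at 2.1 m → arm 2.1 m, τ = 160 × 2.1 = 336 N·m clockwise.
Bucket of sand: 24 × 10 = 240 N down at 2.6 m → arm 2.6 m, τ = 240 × 2.6 = 624 N·m clockwise.
Weight: 37 × 10 = 370 N down at 0.69 m → arm 0.69 m, τ = 370 × 0.69 = 255.3 N·m clockwise.
Total clockwise load moment = 1215 N·m.
The cable tension T acts at 4.2 m; only its component perpendicular to the bar, T sinθ, produces torque. sinθ = h/√(h²+d²) = 4.4/√(4.4²+4.2²) = 0.7234.
Στ = 0 ⇒ T × 4.2 × 0.7234 = 1215 ⇒ T = 1215 / 3.038 = 400 N.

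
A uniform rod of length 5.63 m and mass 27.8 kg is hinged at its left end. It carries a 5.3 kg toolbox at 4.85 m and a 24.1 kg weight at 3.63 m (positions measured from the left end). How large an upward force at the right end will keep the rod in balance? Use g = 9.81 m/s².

Taking torques about the left end:
Beam weight: 27.8 × 9.81 = 272.7 N down at 2.815 m → arm 2.815 m, τ = 272.7 × 2.815 = 767.7 N·m clockwise.
Toolbox: 5.3 × 9.81 = 51.99 N down at 4.85 m → arm 4.85 m, τ = 51.99 × 4.85 = 252.2 N·m clockwise.
Weight: 24.1 × 9.81 = 236.4 N down at 3.63 m → arm 3.63 m, τ = 236.4 × 3.63 = 858.1 N·m clockwise.
Net moment of the loads = 1878 N·m clockwise.
The upward force F acts at the right end, arm 5.63 m, giving F × 5.63 counterclockwise.
For rotational equilibrium, F × 5.63 = 1878, so F = 1878 / 5.63 = 334 N.

F ≈ 334 N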